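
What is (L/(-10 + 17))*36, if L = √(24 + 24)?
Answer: 144*√3/7 ≈ 35.631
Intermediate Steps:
L = 4*√3 (L = √48 = 4*√3 ≈ 6.9282)
(L/(-10 + 17))*36 = ((4*√3)/(-10 + 17))*36 = ((4*√3)/7)*36 = ((4*√3)*(⅐))*36 = (4*√3/7)*36 = 144*√3/7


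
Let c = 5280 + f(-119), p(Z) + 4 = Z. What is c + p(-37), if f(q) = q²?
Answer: 19400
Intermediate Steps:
p(Z) = -4 + Z
c = 19441 (c = 5280 + (-119)² = 5280 + 14161 = 19441)
c + p(-37) = 19441 + (-4 - 37) = 19441 - 41 = 19400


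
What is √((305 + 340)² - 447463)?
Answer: I*√31438 ≈ 177.31*I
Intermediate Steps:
√((305 + 340)² - 447463) = √(645² - 447463) = √(416025 - 447463) = √(-31438) = I*√31438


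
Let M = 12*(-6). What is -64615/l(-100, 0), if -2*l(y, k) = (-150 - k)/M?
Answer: 310152/5 ≈ 62030.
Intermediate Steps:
M = -72
l(y, k) = -25/24 - k/144 (l(y, k) = -(-150 - k)/(2*(-72)) = -(-150 - k)*(-1)/(2*72) = -(25/12 + k/72)/2 = -25/24 - k/144)
-64615/l(-100, 0) = -64615/(-25/24 - 1/144*0) = -64615/(-25/24 + 0) = -64615/(-25/24) = -64615*(-24)/25 = -1*(-310152/5) = 310152/5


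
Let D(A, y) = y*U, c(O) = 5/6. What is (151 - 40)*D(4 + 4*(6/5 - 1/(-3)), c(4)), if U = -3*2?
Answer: -555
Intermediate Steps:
c(O) = ⅚ (c(O) = 5*(⅙) = ⅚)
U = -6
D(A, y) = -6*y (D(A, y) = y*(-6) = -6*y)
(151 - 40)*D(4 + 4*(6/5 - 1/(-3)), c(4)) = (151 - 40)*(-6*⅚) = 111*(-5) = -555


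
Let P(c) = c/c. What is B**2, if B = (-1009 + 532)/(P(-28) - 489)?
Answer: 227529/238144 ≈ 0.95543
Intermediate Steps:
P(c) = 1
B = 477/488 (B = (-1009 + 532)/(1 - 489) = -477/(-488) = -477*(-1/488) = 477/488 ≈ 0.97746)
B**2 = (477/488)**2 = 227529/238144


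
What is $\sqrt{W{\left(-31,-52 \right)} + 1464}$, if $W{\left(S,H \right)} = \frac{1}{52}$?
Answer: $\frac{\sqrt{989677}}{26} \approx 38.263$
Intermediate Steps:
$W{\left(S,H \right)} = \frac{1}{52}$
$\sqrt{W{\left(-31,-52 \right)} + 1464} = \sqrt{\frac{1}{52} + 1464} = \sqrt{\frac{76129}{52}} = \frac{\sqrt{989677}}{26}$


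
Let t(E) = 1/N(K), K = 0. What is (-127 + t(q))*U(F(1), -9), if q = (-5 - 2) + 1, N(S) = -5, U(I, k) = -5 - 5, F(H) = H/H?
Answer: 1272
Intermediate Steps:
F(H) = 1
U(I, k) = -10
q = -6 (q = -7 + 1 = -6)
t(E) = -⅕ (t(E) = 1/(-5) = -⅕)
(-127 + t(q))*U(F(1), -9) = (-127 - ⅕)*(-10) = -636/5*(-10) = 1272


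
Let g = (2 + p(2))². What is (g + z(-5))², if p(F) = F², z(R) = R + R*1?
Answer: 676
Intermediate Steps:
z(R) = 2*R (z(R) = R + R = 2*R)
g = 36 (g = (2 + 2²)² = (2 + 4)² = 6² = 36)
(g + z(-5))² = (36 + 2*(-5))² = (36 - 10)² = 26² = 676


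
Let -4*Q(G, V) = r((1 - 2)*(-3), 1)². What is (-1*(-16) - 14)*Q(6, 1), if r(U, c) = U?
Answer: -9/2 ≈ -4.5000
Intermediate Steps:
Q(G, V) = -9/4 (Q(G, V) = -9*(1 - 2)²/4 = -(-1*(-3))²/4 = -¼*3² = -¼*9 = -9/4)
(-1*(-16) - 14)*Q(6, 1) = (-1*(-16) - 14)*(-9/4) = (16 - 14)*(-9/4) = 2*(-9/4) = -9/2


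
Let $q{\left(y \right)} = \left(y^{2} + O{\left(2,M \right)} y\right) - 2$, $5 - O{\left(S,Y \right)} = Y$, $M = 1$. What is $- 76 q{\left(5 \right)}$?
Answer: $-3268$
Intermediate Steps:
$O{\left(S,Y \right)} = 5 - Y$
$q{\left(y \right)} = -2 + y^{2} + 4 y$ ($q{\left(y \right)} = \left(y^{2} + \left(5 - 1\right) y\right) - 2 = \left(y^{2} + 4 y\right) - 2 = -2 + y^{2} + 4 y$)
$- 76 q{\left(5 \right)} = - 76 \left(-2 + 5^{2} + 4 \cdot 5\right) = - 76 \left(-2 + 25 + 20\right) = \left(-76\right) 43 = -3268$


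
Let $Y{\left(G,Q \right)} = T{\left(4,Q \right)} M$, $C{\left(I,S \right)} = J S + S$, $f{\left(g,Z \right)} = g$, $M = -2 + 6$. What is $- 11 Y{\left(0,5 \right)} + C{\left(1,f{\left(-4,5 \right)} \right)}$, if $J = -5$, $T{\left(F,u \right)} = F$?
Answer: $-160$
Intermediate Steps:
$M = 4$
$C{\left(I,S \right)} = - 4 S$ ($C{\left(I,S \right)} = - 5 S + S = - 4 S$)
$Y{\left(G,Q \right)} = 16$ ($Y{\left(G,Q \right)} = 4 \cdot 4 = 16$)
$- 11 Y{\left(0,5 \right)} + C{\left(1,f{\left(-4,5 \right)} \right)} = \left(-11\right) 16 - -16 = -176 + 16 = -160$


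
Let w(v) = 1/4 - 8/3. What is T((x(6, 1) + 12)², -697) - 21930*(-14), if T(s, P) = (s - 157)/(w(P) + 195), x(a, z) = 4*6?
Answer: 709536888/2311 ≈ 3.0703e+5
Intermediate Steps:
x(a, z) = 24
w(v) = -29/12 (w(v) = 1*(¼) - 8*⅓ = ¼ - 8/3 = -29/12)
T(s, P) = -1884/2311 + 12*s/2311 (T(s, P) = (s - 157)/(-29/12 + 195) = (-157 + s)/(2311/12) = (-157 + s)*(12/2311) = -1884/2311 + 12*s/2311)
T((x(6, 1) + 12)², -697) - 21930*(-14) = (-1884/2311 + 12*(24 + 12)²/2311) - 21930*(-14) = (-1884/2311 + (12/2311)*36²) + 307020 = (-1884/2311 + (12/2311)*1296) + 307020 = (-1884/2311 + 15552/2311) + 307020 = 13668/2311 + 307020 = 709536888/2311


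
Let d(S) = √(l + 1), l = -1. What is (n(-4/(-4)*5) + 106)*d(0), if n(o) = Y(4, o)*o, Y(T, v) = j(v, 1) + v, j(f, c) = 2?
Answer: 0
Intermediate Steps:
d(S) = 0 (d(S) = √(-1 + 1) = √0 = 0)
Y(T, v) = 2 + v
n(o) = o*(2 + o) (n(o) = (2 + o)*o = o*(2 + o))
(n(-4/(-4)*5) + 106)*d(0) = ((-4/(-4)*5)*(2 - 4/(-4)*5) + 106)*0 = ((-4*(-¼)*5)*(2 - 4*(-¼)*5) + 106)*0 = ((1*5)*(2 + 1*5) + 106)*0 = (5*(2 + 5) + 106)*0 = (5*7 + 106)*0 = (35 + 106)*0 = 141*0 = 0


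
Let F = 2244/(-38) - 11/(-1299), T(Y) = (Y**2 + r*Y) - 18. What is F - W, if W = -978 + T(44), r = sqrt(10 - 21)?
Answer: -24657409/24681 - 44*I*sqrt(11) ≈ -999.04 - 145.93*I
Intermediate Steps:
r = I*sqrt(11) (r = sqrt(-11) = I*sqrt(11) ≈ 3.3166*I)
T(Y) = -18 + Y**2 + I*Y*sqrt(11) (T(Y) = (Y**2 + (I*sqrt(11))*Y) - 18 = (Y**2 + I*Y*sqrt(11)) - 18 = -18 + Y**2 + I*Y*sqrt(11))
F = -1457269/24681 (F = 2244*(-1/38) - 11*(-1/1299) = -1122/19 + 11/1299 = -1457269/24681 ≈ -59.044)
W = 940 + 44*I*sqrt(11) (W = -978 + (-18 + 44**2 + I*44*sqrt(11)) = -978 + (-18 + 1936 + 44*I*sqrt(11)) = -978 + (1918 + 44*I*sqrt(11)) = 940 + 44*I*sqrt(11) ≈ 940.0 + 145.93*I)
F - W = -1457269/24681 - (940 + 44*I*sqrt(11)) = -1457269/24681 + (-940 - 44*I*sqrt(11)) = -24657409/24681 - 44*I*sqrt(11)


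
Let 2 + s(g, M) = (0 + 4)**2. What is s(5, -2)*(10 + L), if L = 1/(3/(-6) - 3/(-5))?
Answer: 280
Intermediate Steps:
s(g, M) = 14 (s(g, M) = -2 + (0 + 4)**2 = -2 + 4**2 = -2 + 16 = 14)
L = 10 (L = 1/(3*(-1/6) - 3*(-1/5)) = 1/(-1/2 + 3/5) = 1/(1/10) = 10)
s(5, -2)*(10 + L) = 14*(10 + 10) = 14*20 = 280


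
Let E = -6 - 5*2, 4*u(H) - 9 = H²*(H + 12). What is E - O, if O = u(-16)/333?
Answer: -20297/1332 ≈ -15.238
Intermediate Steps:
u(H) = 9/4 + H²*(12 + H)/4 (u(H) = 9/4 + (H²*(H + 12))/4 = 9/4 + (H²*(12 + H))/4 = 9/4 + H²*(12 + H)/4)
E = -16 (E = -6 - 10 = -16)
O = -1015/1332 (O = (9/4 + 3*(-16)² + (¼)*(-16)³)/333 = (9/4 + 3*256 + (¼)*(-4096))*(1/333) = (9/4 + 768 - 1024)*(1/333) = -1015/4*1/333 = -1015/1332 ≈ -0.76201)
E - O = -16 - 1*(-1015/1332) = -16 + 1015/1332 = -20297/1332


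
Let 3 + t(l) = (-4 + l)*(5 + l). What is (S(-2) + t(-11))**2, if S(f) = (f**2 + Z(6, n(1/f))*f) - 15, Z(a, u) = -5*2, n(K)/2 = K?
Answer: 9216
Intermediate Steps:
n(K) = 2*K
t(l) = -3 + (-4 + l)*(5 + l)
Z(a, u) = -10
S(f) = -15 + f**2 - 10*f (S(f) = (f**2 - 10*f) - 15 = -15 + f**2 - 10*f)
(S(-2) + t(-11))**2 = ((-15 + (-2)**2 - 10*(-2)) + (-23 - 11 + (-11)**2))**2 = ((-15 + 4 + 20) + (-23 - 11 + 121))**2 = (9 + 87)**2 = 96**2 = 9216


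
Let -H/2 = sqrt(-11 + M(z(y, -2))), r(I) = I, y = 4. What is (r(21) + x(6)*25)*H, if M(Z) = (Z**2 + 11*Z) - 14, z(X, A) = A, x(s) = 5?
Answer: -292*I*sqrt(43) ≈ -1914.8*I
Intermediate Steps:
M(Z) = -14 + Z**2 + 11*Z
H = -2*I*sqrt(43) (H = -2*sqrt(-11 + (-14 + (-2)**2 + 11*(-2))) = -2*sqrt(-11 + (-14 + 4 - 22)) = -2*sqrt(-11 - 32) = -2*I*sqrt(43) ≈ -13.115*I)
(r(21) + x(6)*25)*H = (21 + 5*25)*(-2*I*sqrt(43)) = (21 + 125)*(-2*I*sqrt(43)) = 146*(-2*I*sqrt(43)) = -292*I*sqrt(43)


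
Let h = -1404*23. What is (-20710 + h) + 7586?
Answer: -45416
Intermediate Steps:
h = -32292
(-20710 + h) + 7586 = (-20710 - 32292) + 7586 = -53002 + 7586 = -45416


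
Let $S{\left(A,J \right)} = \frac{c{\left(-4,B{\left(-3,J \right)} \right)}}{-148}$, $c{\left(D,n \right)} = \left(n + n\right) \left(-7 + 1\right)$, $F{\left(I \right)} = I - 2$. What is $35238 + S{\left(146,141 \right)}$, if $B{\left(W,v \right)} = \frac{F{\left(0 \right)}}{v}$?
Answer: $\frac{61278880}{1739} \approx 35238.0$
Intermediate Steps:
$F{\left(I \right)} = -2 + I$ ($F{\left(I \right)} = I - 2 = -2 + I$)
$B{\left(W,v \right)} = - \frac{2}{v}$ ($B{\left(W,v \right)} = \frac{-2 + 0}{v} = - \frac{2}{v}$)
$c{\left(D,n \right)} = - 12 n$ ($c{\left(D,n \right)} = 2 n \left(-6\right) = - 12 n$)
$S{\left(A,J \right)} = - \frac{6}{37 J}$ ($S{\left(A,J \right)} = \frac{\left(-12\right) \left(- \frac{2}{J}\right)}{-148} = \frac{24}{J} \left(- \frac{1}{148}\right) = - \frac{6}{37 J}$)
$35238 + S{\left(146,141 \right)} = 35238 - \frac{6}{37 \cdot 141} = 35238 - \frac{2}{1739} = \frac{61278880}{1739}$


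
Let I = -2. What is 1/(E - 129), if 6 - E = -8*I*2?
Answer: -1/155 ≈ -0.0064516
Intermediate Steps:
E = -26 (E = 6 - (-8*(-2))*2 = 6 - 16*2 = 6 - 1*32 = 6 - 32 = -26)
1/(E - 129) = 1/(-26 - 129) = 1/(-155) = -1/155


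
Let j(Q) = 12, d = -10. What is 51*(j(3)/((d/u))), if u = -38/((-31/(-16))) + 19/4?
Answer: 281979/310 ≈ 909.61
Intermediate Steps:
u = -1843/124 (u = -38/((-31*(-1/16))) + 19*(¼) = -38/31/16 + 19/4 = -38*16/31 + 19/4 = -608/31 + 19/4 = -1843/124 ≈ -14.863)
51*(j(3)/((d/u))) = 51*(12/((-10/(-1843/124)))) = 51*(12/((-10*(-124/1843)))) = 51*(12/(1240/1843)) = 51*(12*(1843/1240)) = 51*(5529/310) = 281979/310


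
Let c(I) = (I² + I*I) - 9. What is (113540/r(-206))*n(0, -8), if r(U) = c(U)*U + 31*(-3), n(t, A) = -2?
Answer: 227080/17481871 ≈ 0.012989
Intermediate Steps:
c(I) = -9 + 2*I² (c(I) = (I² + I²) - 9 = 2*I² - 9 = -9 + 2*I²)
r(U) = -93 + U*(-9 + 2*U²) (r(U) = (-9 + 2*U²)*U + 31*(-3) = U*(-9 + 2*U²) - 93 = -93 + U*(-9 + 2*U²))
(113540/r(-206))*n(0, -8) = (113540/(-93 - 206*(-9 + 2*(-206)²)))*(-2) = (113540/(-93 - 206*(-9 + 2*42436)))*(-2) = (113540/(-93 - 206*(-9 + 84872)))*(-2) = (113540/(-93 - 206*84863))*(-2) = (113540/(-93 - 17481778))*(-2) = (113540/(-17481871))*(-2) = (113540*(-1/17481871))*(-2) = -113540/17481871*(-2) = 227080/17481871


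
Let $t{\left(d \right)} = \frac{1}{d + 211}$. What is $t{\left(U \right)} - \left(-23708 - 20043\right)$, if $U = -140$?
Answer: $\frac{3106322}{71} \approx 43751.0$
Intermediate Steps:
$t{\left(d \right)} = \frac{1}{211 + d}$
$t{\left(U \right)} - \left(-23708 - 20043\right) = \frac{1}{211 - 140} - \left(-23708 - 20043\right) = \frac{1}{71} - \left(-23708 - 20043\right) = \frac{1}{71} - -43751 = \frac{1}{71} + 43751 = \frac{3106322}{71}$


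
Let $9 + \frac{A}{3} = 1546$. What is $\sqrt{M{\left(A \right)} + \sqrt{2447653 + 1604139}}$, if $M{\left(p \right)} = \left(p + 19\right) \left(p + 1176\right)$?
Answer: $\sqrt{26793810 + 4 \sqrt{253237}} \approx 5176.5$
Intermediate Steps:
$A = 4611$ ($A = -27 + 3 \cdot 1546 = -27 + 4638 = 4611$)
$M{\left(p \right)} = \left(19 + p\right) \left(1176 + p\right)$
$\sqrt{M{\left(A \right)} + \sqrt{2447653 + 1604139}} = \sqrt{\left(22344 + 4611^{2} + 1195 \cdot 4611\right) + \sqrt{2447653 + 1604139}} = \sqrt{\left(22344 + 21261321 + 5510145\right) + \sqrt{4051792}} = \sqrt{26793810 + 4 \sqrt{253237}}$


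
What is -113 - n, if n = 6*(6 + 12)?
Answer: -221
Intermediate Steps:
n = 108 (n = 6*18 = 108)
-113 - n = -113 - 1*108 = -113 - 108 = -221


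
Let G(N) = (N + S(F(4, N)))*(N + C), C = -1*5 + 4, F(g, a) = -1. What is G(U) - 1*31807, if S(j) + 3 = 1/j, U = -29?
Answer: -30817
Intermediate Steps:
S(j) = -3 + 1/j
C = -1 (C = -5 + 4 = -1)
G(N) = (-1 + N)*(-4 + N) (G(N) = (N + (-3 + 1/(-1)))*(N - 1) = (N + (-3 - 1))*(-1 + N) = (N - 4)*(-1 + N) = (-4 + N)*(-1 + N) = (-1 + N)*(-4 + N))
G(U) - 1*31807 = (4 + (-29)² - 5*(-29)) - 1*31807 = (4 + 841 + 145) - 31807 = 990 - 31807 = -30817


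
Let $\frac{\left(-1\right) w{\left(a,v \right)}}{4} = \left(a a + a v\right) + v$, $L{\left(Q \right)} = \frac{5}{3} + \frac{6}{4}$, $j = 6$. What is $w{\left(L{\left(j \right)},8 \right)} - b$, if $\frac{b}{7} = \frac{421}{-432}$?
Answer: $- \frac{71981}{432} \approx -166.62$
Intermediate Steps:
$L{\left(Q \right)} = \frac{19}{6}$ ($L{\left(Q \right)} = 5 \cdot \frac{1}{3} + 6 \cdot \frac{1}{4} = \frac{5}{3} + \frac{3}{2} = \frac{19}{6}$)
$w{\left(a,v \right)} = - 4 v - 4 a^{2} - 4 a v$ ($w{\left(a,v \right)} = - 4 \left(\left(a a + a v\right) + v\right) = - 4 \left(\left(a^{2} + a v\right) + v\right) = - 4 \left(v + a^{2} + a v\right) = - 4 v - 4 a^{2} - 4 a v$)
$b = - \frac{2947}{432}$ ($b = 7 \frac{421}{-432} = 7 \cdot 421 \left(- \frac{1}{432}\right) = 7 \left(- \frac{421}{432}\right) = - \frac{2947}{432} \approx -6.8218$)
$w{\left(L{\left(j \right)},8 \right)} - b = \left(\left(-4\right) 8 - 4 \left(\frac{19}{6}\right)^{2} - \frac{38}{3} \cdot 8\right) - - \frac{2947}{432} = \left(-32 - \frac{361}{9} - \frac{304}{3}\right) + \frac{2947}{432} = - \frac{1561}{9} + \frac{2947}{432} = - \frac{71981}{432}$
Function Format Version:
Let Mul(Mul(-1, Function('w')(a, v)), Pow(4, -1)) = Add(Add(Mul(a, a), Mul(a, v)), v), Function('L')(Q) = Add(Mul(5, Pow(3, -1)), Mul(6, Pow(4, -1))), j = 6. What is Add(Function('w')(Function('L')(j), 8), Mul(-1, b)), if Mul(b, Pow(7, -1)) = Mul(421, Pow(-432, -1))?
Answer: Rational(-71981, 432) ≈ -166.62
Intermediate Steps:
Function('L')(Q) = Rational(19, 6) (Function('L')(Q) = Add(Mul(5, Rational(1, 3)), Mul(6, Rational(1, 4))) = Add(Rational(5, 3), Rational(3, 2)) = Rational(19, 6))
Function('w')(a, v) = Add(Mul(-4, v), Mul(-4, Pow(a, 2)), Mul(-4, a, v)) (Function('w')(a, v) = Mul(-4, Add(Add(Mul(a, a), Mul(a, v)), v)) = Mul(-4, Add(Add(Pow(a, 2), Mul(a, v)), v)) = Mul(-4, Add(v, Pow(a, 2), Mul(a, v))) = Add(Mul(-4, v), Mul(-4, Pow(a, 2)), Mul(-4, a, v)))
b = Rational(-2947, 432) (b = Mul(7, Mul(421, Pow(-432, -1))) = Mul(7, Mul(421, Rational(-1, 432))) = Mul(7, Rational(-421, 432)) = Rational(-2947, 432) ≈ -6.8218)
Add(Function('w')(Function('L')(j), 8), Mul(-1, b)) = Add(Add(Mul(-4, 8), Mul(-4, Pow(Rational(19, 6), 2)), Mul(-4, Rational(19, 6), 8)), Mul(-1, Rational(-2947, 432))) = Add(Add(-32, Mul(-4, Rational(361, 36)), Rational(-304, 3)), Rational(2947, 432)) = Add(Add(-32, Rational(-361, 9), Rational(-304, 3)), Rational(2947, 432)) = Add(Rational(-1561, 9), Rational(2947, 432)) = Rational(-71981, 432)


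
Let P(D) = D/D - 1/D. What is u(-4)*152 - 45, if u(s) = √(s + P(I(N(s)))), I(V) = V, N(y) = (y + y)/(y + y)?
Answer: -45 + 304*I ≈ -45.0 + 304.0*I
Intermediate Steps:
N(y) = 1 (N(y) = (2*y)/((2*y)) = (2*y)*(1/(2*y)) = 1)
P(D) = 1 - 1/D
u(s) = √s (u(s) = √(s + (-1 + 1)/1) = √(s + 1*0) = √(s + 0) = √s)
u(-4)*152 - 45 = √(-4)*152 - 45 = (2*I)*152 - 45 = 304*I - 45 = -45 + 304*I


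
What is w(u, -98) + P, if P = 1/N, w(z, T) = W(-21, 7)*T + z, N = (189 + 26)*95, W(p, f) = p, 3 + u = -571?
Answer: 30310701/20425 ≈ 1484.0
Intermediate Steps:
u = -574 (u = -3 - 571 = -574)
N = 20425 (N = 215*95 = 20425)
w(z, T) = z - 21*T (w(z, T) = -21*T + z = z - 21*T)
P = 1/20425 ≈ 4.8960e-5
w(u, -98) + P = (-574 - 21*(-98)) + 1/20425 = (-574 + 2058) + 1/20425 = 1484 + 1/20425 = 30310701/20425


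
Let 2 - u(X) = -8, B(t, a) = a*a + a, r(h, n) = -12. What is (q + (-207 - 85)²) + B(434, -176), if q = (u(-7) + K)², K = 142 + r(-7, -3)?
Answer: 135664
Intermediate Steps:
B(t, a) = a + a² (B(t, a) = a² + a = a + a²)
u(X) = 10 (u(X) = 2 - 1*(-8) = 2 + 8 = 10)
K = 130 (K = 142 - 12 = 130)
q = 19600 (q = (10 + 130)² = 140² = 19600)
(q + (-207 - 85)²) + B(434, -176) = (19600 + (-207 - 85)²) - 176*(1 - 176) = (19600 + (-292)²) - 176*(-175) = (19600 + 85264) + 30800 = 104864 + 30800 = 135664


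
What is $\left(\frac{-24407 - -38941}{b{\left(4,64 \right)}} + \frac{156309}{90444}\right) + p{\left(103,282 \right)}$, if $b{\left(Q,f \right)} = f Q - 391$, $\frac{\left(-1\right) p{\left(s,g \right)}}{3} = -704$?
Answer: $\frac{8164660633}{4069980} \approx 2006.1$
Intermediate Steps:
$p{\left(s,g \right)} = 2112$ ($p{\left(s,g \right)} = \left(-3\right) \left(-704\right) = 2112$)
$b{\left(Q,f \right)} = -391 + Q f$ ($b{\left(Q,f \right)} = Q f - 391 = -391 + Q f$)
$\left(\frac{-24407 - -38941}{b{\left(4,64 \right)}} + \frac{156309}{90444}\right) + p{\left(103,282 \right)} = \left(\frac{-24407 - -38941}{-391 + 4 \cdot 64} + \frac{156309}{90444}\right) + 2112 = \left(\frac{-24407 + 38941}{-391 + 256} + 156309 \cdot \frac{1}{90444}\right) + 2112 = \left(\frac{14534}{-135} + \frac{52103}{30148}\right) + 2112 = \left(14534 \left(- \frac{1}{135}\right) + \frac{52103}{30148}\right) + 2112 = \left(- \frac{14534}{135} + \frac{52103}{30148}\right) + 2112 = - \frac{431137127}{4069980} + 2112 = \frac{8164660633}{4069980}$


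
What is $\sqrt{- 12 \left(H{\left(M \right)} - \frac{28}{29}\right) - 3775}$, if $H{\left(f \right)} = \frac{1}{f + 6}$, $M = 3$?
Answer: $\frac{i \sqrt{28495371}}{87} \approx 61.358 i$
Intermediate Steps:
$H{\left(f \right)} = \frac{1}{6 + f}$
$\sqrt{- 12 \left(H{\left(M \right)} - \frac{28}{29}\right) - 3775} = \sqrt{- 12 \left(\frac{1}{6 + 3} - \frac{28}{29}\right) - 3775} = \sqrt{- 12 \left(\frac{1}{9} - \frac{28}{29}\right) - 3775} = \sqrt{\left(-12\right) \left(- \frac{223}{261}\right) - 3775} = \sqrt{\frac{892}{87} - 3775} = \sqrt{- \frac{327533}{87}} = \frac{i \sqrt{28495371}}{87}$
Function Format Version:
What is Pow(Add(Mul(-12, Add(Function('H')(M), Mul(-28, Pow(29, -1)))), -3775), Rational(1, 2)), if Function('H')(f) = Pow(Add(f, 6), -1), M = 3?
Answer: Mul(Rational(1, 87), I, Pow(28495371, Rational(1, 2))) ≈ Mul(61.358, I)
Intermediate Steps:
Function('H')(f) = Pow(Add(6, f), -1)
Pow(Add(Mul(-12, Add(Function('H')(M), Mul(-28, Pow(29, -1)))), -3775), Rational(1, 2)) = Pow(Add(Mul(-12, Add(Pow(Add(6, 3), -1), Mul(-28, Pow(29, -1)))), -3775), Rational(1, 2)) = Pow(Add(Mul(-12, Add(Pow(9, -1), Mul(-28, Rational(1, 29)))), -3775), Rational(1, 2)) = Pow(Add(Mul(-12, Add(Rational(1, 9), Rational(-28, 29))), -3775), Rational(1, 2)) = Pow(Add(Mul(-12, Rational(-223, 261)), -3775), Rational(1, 2)) = Pow(Add(Rational(892, 87), -3775), Rational(1, 2)) = Pow(Rational(-327533, 87), Rational(1, 2)) = Mul(Rational(1, 87), I, Pow(28495371, Rational(1, 2)))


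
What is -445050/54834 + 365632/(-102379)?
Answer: -295553329/25287613 ≈ -11.688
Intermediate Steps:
-445050/54834 + 365632/(-102379) = -445050*1/54834 + 365632*(-1/102379) = -74175/9139 - 365632/102379 = -295553329/25287613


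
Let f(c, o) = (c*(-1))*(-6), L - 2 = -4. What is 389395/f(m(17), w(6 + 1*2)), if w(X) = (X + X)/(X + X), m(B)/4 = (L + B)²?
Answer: 77879/1080 ≈ 72.110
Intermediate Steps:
L = -2 (L = 2 - 4 = -2)
m(B) = 4*(-2 + B)²
w(X) = 1 (w(X) = (2*X)/((2*X)) = (2*X)*(1/(2*X)) = 1)
f(c, o) = 6*c (f(c, o) = -c*(-6) = 6*c)
389395/f(m(17), w(6 + 1*2)) = 389395/((6*(4*(-2 + 17)²))) = 389395/((6*(4*15²))) = 389395/((6*(4*225))) = 389395/((6*900)) = 389395/5400 = 389395*(1/5400) = 77879/1080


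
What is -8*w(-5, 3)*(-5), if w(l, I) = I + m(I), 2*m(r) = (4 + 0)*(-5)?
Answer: -280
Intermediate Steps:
m(r) = -10 (m(r) = ((4 + 0)*(-5))/2 = (4*(-5))/2 = (1/2)*(-20) = -10)
w(l, I) = -10 + I (w(l, I) = I - 10 = -10 + I)
-8*w(-5, 3)*(-5) = -8*(-10 + 3)*(-5) = -8*(-7)*(-5) = 56*(-5) = -280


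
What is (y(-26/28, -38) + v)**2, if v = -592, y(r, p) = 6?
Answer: 343396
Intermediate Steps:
(y(-26/28, -38) + v)**2 = (6 - 592)**2 = (-586)**2 = 343396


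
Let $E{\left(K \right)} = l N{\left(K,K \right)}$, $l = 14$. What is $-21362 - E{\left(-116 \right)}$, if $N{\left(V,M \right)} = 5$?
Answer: $-21432$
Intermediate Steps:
$E{\left(K \right)} = 70$ ($E{\left(K \right)} = 14 \cdot 5 = 70$)
$-21362 - E{\left(-116 \right)} = -21362 - 70 = -21432$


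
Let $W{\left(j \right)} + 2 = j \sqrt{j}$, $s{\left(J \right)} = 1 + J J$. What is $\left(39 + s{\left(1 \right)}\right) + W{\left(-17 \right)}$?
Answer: $39 - 17 i \sqrt{17} \approx 39.0 - 70.093 i$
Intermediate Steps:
$s{\left(J \right)} = 1 + J^{2}$
$W{\left(j \right)} = -2 + j^{\frac{3}{2}}$ ($W{\left(j \right)} = -2 + j \sqrt{j} = -2 + j^{\frac{3}{2}}$)
$\left(39 + s{\left(1 \right)}\right) + W{\left(-17 \right)} = \left(39 + \left(1 + 1^{2}\right)\right) - \left(2 - \left(-17\right)^{\frac{3}{2}}\right) = \left(39 + \left(1 + 1\right)\right) - \left(2 + 17 i \sqrt{17}\right) = \left(39 + 2\right) - \left(2 + 17 i \sqrt{17}\right) = 41 - \left(2 + 17 i \sqrt{17}\right) = 39 - 17 i \sqrt{17}$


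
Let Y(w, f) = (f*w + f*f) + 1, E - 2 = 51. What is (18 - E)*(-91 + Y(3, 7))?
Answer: 700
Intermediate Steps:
E = 53 (E = 2 + 51 = 53)
Y(w, f) = 1 + f² + f*w (Y(w, f) = (f*w + f²) + 1 = (f² + f*w) + 1 = 1 + f² + f*w)
(18 - E)*(-91 + Y(3, 7)) = (18 - 1*53)*(-91 + (1 + 7² + 7*3)) = (18 - 53)*(-91 + (1 + 49 + 21)) = -35*(-91 + 71) = -35*(-20) = 700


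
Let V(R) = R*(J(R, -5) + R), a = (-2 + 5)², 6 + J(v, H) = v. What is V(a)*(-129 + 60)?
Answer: -7452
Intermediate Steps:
J(v, H) = -6 + v
a = 9 (a = 3² = 9)
V(R) = R*(-6 + 2*R) (V(R) = R*((-6 + R) + R) = R*(-6 + 2*R))
V(a)*(-129 + 60) = (2*9*(-3 + 9))*(-129 + 60) = (2*9*6)*(-69) = 108*(-69) = -7452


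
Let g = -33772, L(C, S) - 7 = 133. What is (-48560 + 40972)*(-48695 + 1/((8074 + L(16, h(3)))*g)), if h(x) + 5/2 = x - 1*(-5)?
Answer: 25624959058125217/69350802 ≈ 3.6950e+8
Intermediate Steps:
h(x) = 5/2 + x (h(x) = -5/2 + (x - 1*(-5)) = -5/2 + (x + 5) = -5/2 + (5 + x) = 5/2 + x)
L(C, S) = 140 (L(C, S) = 7 + 133 = 140)
(-48560 + 40972)*(-48695 + 1/((8074 + L(16, h(3)))*g)) = (-48560 + 40972)*(-48695 + 1/((8074 + 140)*(-33772))) = -7588*(-48695 - 1/33772/8214) = -7588*(-48695 + (1/8214)*(-1/33772)) = -7588*(-48695 - 1/277403208) = -7588*(-13508149213561/277403208) = 25624959058125217/69350802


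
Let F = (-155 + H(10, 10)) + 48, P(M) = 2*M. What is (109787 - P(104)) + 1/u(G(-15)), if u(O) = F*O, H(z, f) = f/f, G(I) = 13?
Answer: 150999861/1378 ≈ 1.0958e+5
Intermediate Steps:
H(z, f) = 1
F = -106 (F = (-155 + 1) + 48 = -154 + 48 = -106)
u(O) = -106*O
(109787 - P(104)) + 1/u(G(-15)) = (109787 - 2*104) + 1/(-106*13) = (109787 - 1*208) + 1/(-1378) = (109787 - 208) - 1/1378 = 109579 - 1/1378 = 150999861/1378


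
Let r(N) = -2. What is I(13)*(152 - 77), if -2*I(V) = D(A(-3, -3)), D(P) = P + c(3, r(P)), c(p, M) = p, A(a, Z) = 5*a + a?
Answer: 1125/2 ≈ 562.50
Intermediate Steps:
A(a, Z) = 6*a
D(P) = 3 + P (D(P) = P + 3 = 3 + P)
I(V) = 15/2 (I(V) = -(3 + 6*(-3))/2 = -(3 - 18)/2 = -½*(-15) = 15/2)
I(13)*(152 - 77) = 15*(152 - 77)/2 = (15/2)*75 = 1125/2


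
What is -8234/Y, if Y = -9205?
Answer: 8234/9205 ≈ 0.89451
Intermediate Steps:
-8234/Y = -8234/(-9205) = -8234*(-1/9205) = 8234/9205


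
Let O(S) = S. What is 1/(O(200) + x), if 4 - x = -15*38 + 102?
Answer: 1/672 ≈ 0.0014881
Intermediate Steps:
x = 472 (x = 4 - (-15*38 + 102) = 4 - (-570 + 102) = 4 - 1*(-468) = 4 + 468 = 472)
1/(O(200) + x) = 1/(200 + 472) = 1/672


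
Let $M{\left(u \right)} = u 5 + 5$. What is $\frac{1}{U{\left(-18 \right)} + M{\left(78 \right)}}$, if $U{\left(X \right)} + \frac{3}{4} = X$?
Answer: $\frac{4}{1505} \approx 0.0026578$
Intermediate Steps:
$U{\left(X \right)} = - \frac{3}{4} + X$
$M{\left(u \right)} = 5 + 5 u$ ($M{\left(u \right)} = 5 u + 5 = 5 + 5 u$)
$\frac{1}{U{\left(-18 \right)} + M{\left(78 \right)}} = \frac{1}{\left(- \frac{3}{4} - 18\right) + \left(5 + 5 \cdot 78\right)} = \frac{1}{- \frac{75}{4} + \left(5 + 390\right)} = \frac{1}{- \frac{75}{4} + 395} = \frac{1}{\frac{1505}{4}} = \frac{4}{1505}$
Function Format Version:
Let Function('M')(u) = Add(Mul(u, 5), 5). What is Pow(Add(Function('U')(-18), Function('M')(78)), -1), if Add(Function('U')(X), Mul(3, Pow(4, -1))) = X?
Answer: Rational(4, 1505) ≈ 0.0026578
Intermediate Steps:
Function('U')(X) = Add(Rational(-3, 4), X)
Function('M')(u) = Add(5, Mul(5, u)) (Function('M')(u) = Add(Mul(5, u), 5) = Add(5, Mul(5, u)))
Pow(Add(Function('U')(-18), Function('M')(78)), -1) = Pow(Add(Add(Rational(-3, 4), -18), Add(5, Mul(5, 78))), -1) = Pow(Add(Rational(-75, 4), Add(5, 390)), -1) = Pow(Add(Rational(-75, 4), 395), -1) = Pow(Rational(1505, 4), -1) = Rational(4, 1505)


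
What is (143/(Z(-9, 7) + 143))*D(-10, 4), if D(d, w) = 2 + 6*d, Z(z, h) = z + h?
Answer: -8294/141 ≈ -58.823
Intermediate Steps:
Z(z, h) = h + z
(143/(Z(-9, 7) + 143))*D(-10, 4) = (143/((7 - 9) + 143))*(2 + 6*(-10)) = (143/(-2 + 143))*(2 - 60) = (143/141)*(-58) = -8294/141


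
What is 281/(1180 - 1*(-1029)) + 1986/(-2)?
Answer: -2193256/2209 ≈ -992.87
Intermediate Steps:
281/(1180 - 1*(-1029)) + 1986/(-2) = 281/(1180 + 1029) + 1986*(-½) = 281/2209 - 993 = -2193256/2209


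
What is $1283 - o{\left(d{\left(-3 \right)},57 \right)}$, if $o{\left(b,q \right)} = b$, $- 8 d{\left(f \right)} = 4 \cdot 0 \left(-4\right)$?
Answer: $1283$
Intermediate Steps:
$d{\left(f \right)} = 0$ ($d{\left(f \right)} = - \frac{4 \cdot 0 \left(-4\right)}{8} = - \frac{0 \left(-4\right)}{8} = \left(- \frac{1}{8}\right) 0 = 0$)
$1283 - o{\left(d{\left(-3 \right)},57 \right)} = 1283 - 0 = 1283 + 0 = 1283$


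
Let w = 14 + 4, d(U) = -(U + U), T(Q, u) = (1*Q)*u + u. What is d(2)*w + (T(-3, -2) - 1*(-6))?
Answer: -62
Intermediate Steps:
T(Q, u) = u + Q*u (T(Q, u) = Q*u + u = u + Q*u)
d(U) = -2*U
w = 18
d(2)*w + (T(-3, -2) - 1*(-6)) = -2*2*18 + (-2*(1 - 3) - 1*(-6)) = -4*18 + (-2*(-2) + 6) = -72 + (4 + 6) = -72 + 10 = -62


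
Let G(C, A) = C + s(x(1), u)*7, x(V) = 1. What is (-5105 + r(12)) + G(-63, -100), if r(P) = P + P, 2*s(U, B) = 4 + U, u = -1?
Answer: -10253/2 ≈ -5126.5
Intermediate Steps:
s(U, B) = 2 + U/2 (s(U, B) = (4 + U)/2 = 2 + U/2)
r(P) = 2*P
G(C, A) = 35/2 + C (G(C, A) = C + (2 + (½)*1)*7 = C + (2 + ½)*7 = C + (5/2)*7 = C + 35/2 = 35/2 + C)
(-5105 + r(12)) + G(-63, -100) = (-5105 + 2*12) + (35/2 - 63) = (-5105 + 24) - 91/2 = -5081 - 91/2 = -10253/2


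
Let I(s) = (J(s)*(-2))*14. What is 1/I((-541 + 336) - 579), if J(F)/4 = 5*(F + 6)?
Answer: 1/435680 ≈ 2.2953e-6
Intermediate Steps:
J(F) = 120 + 20*F (J(F) = 4*(5*(F + 6)) = 4*(5*(6 + F)) = 4*(30 + 5*F) = 120 + 20*F)
I(s) = -3360 - 560*s (I(s) = ((120 + 20*s)*(-2))*14 = (-240 - 40*s)*14 = -3360 - 560*s)
1/I((-541 + 336) - 579) = 1/(-3360 - 560*((-541 + 336) - 579)) = 1/(-3360 - 560*(-205 - 579)) = 1/(-3360 - 560*(-784)) = 1/(-3360 + 439040) = 1/435680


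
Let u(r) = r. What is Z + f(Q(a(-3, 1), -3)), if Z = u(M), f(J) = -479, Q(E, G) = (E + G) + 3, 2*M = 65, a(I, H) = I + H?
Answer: -893/2 ≈ -446.50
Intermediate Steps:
a(I, H) = H + I
M = 65/2 (M = (1/2)*65 = 65/2 ≈ 32.500)
Q(E, G) = 3 + E + G
Z = 65/2 ≈ 32.500
Z + f(Q(a(-3, 1), -3)) = 65/2 - 479 = -893/2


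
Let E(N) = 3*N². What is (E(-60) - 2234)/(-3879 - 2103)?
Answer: -4283/2991 ≈ -1.4320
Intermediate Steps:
(E(-60) - 2234)/(-3879 - 2103) = (3*(-60)² - 2234)/(-3879 - 2103) = (3*3600 - 2234)/(-5982) = (10800 - 2234)*(-1/5982) = 8566*(-1/5982) = -4283/2991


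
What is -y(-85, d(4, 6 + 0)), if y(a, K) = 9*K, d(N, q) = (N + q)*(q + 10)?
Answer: -1440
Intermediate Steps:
d(N, q) = (10 + q)*(N + q) (d(N, q) = (N + q)*(10 + q) = (10 + q)*(N + q))
-y(-85, d(4, 6 + 0)) = -9*((6 + 0)² + 10*4 + 10*(6 + 0) + 4*(6 + 0)) = -9*(6² + 40 + 10*6 + 4*6) = -9*(36 + 40 + 60 + 24) = -9*160 = -1*1440 = -1440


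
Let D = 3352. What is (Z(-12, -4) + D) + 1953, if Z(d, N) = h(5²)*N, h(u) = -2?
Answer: 5313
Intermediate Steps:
Z(d, N) = -2*N
(Z(-12, -4) + D) + 1953 = (-2*(-4) + 3352) + 1953 = (8 + 3352) + 1953 = 3360 + 1953 = 5313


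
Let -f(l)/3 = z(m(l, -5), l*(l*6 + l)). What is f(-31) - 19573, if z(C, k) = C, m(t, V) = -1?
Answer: -19570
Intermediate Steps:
f(l) = 3 (f(l) = -3*(-1) = 3)
f(-31) - 19573 = 3 - 19573 = -19570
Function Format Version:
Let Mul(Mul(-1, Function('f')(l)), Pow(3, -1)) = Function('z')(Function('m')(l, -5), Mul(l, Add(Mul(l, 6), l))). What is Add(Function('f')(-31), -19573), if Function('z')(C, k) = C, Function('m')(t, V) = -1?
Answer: -19570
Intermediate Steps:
Function('f')(l) = 3 (Function('f')(l) = Mul(-3, -1) = 3)
Add(Function('f')(-31), -19573) = Add(3, -19573) = -19570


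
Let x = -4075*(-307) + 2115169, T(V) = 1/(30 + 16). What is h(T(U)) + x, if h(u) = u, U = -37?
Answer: 154844925/46 ≈ 3.3662e+6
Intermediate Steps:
T(V) = 1/46
x = 3366194 (x = 1251025 + 2115169 = 3366194)
h(T(U)) + x = 1/46 + 3366194 = 154844925/46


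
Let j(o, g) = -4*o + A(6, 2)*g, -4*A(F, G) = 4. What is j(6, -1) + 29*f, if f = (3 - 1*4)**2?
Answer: 6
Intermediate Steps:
f = 1 (f = (3 - 4)**2 = (-1)**2 = 1)
A(F, G) = -1 (A(F, G) = -1/4*4 = -1)
j(o, g) = -g - 4*o (j(o, g) = -4*o - g = -g - 4*o)
j(6, -1) + 29*f = (-1*(-1) - 4*6) + 29*1 = (1 - 24) + 29 = -23 + 29 = 6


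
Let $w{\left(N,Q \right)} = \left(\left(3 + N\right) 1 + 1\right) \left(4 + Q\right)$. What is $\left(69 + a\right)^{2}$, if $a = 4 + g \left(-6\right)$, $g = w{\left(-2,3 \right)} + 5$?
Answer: $1681$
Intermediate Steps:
$w{\left(N,Q \right)} = \left(4 + N\right) \left(4 + Q\right)$ ($w{\left(N,Q \right)} = \left(\left(3 + N\right) + 1\right) \left(4 + Q\right) = \left(4 + N\right) \left(4 + Q\right)$)
$g = 19$ ($g = \left(16 + 4 \left(-2\right) + 4 \cdot 3 - 6\right) + 5 = \left(16 - 8 + 12 - 6\right) + 5 = 14 + 5 = 19$)
$a = -110$ ($a = 4 + 19 \left(-6\right) = 4 - 114 = -110$)
$\left(69 + a\right)^{2} = \left(69 - 110\right)^{2} = \left(-41\right)^{2} = 1681$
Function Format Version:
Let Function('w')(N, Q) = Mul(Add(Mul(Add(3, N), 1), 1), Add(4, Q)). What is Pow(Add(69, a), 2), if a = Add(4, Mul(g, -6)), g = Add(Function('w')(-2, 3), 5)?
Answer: 1681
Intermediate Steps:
Function('w')(N, Q) = Mul(Add(4, N), Add(4, Q)) (Function('w')(N, Q) = Mul(Add(Add(3, N), 1), Add(4, Q)) = Mul(Add(4, N), Add(4, Q)))
g = 19 (g = Add(Add(16, Mul(4, -2), Mul(4, 3), Mul(-2, 3)), 5) = Add(Add(16, -8, 12, -6), 5) = Add(14, 5) = 19)
a = -110 (a = Add(4, Mul(19, -6)) = Add(4, -114) = -110)
Pow(Add(69, a), 2) = Pow(Add(69, -110), 2) = Pow(-41, 2) = 1681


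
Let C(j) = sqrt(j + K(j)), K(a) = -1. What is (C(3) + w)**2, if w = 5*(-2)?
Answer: (10 - sqrt(2))**2 ≈ 73.716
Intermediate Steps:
w = -10
C(j) = sqrt(-1 + j) (C(j) = sqrt(j - 1) = sqrt(-1 + j))
(C(3) + w)**2 = (sqrt(-1 + 3) - 10)**2 = (sqrt(2) - 10)**2 = (-10 + sqrt(2))**2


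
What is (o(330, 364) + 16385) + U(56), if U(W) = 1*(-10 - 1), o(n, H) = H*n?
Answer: 136494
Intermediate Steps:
U(W) = -11 (U(W) = 1*(-11) = -11)
(o(330, 364) + 16385) + U(56) = (364*330 + 16385) - 11 = (120120 + 16385) - 11 = 136505 - 11 = 136494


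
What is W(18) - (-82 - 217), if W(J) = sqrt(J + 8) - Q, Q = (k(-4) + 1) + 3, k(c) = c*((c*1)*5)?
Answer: 215 + sqrt(26) ≈ 220.10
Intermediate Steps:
k(c) = 5*c**2 (k(c) = c*(c*5) = c*(5*c) = 5*c**2)
Q = 84 (Q = (5*(-4)**2 + 1) + 3 = (5*16 + 1) + 3 = (80 + 1) + 3 = 81 + 3 = 84)
W(J) = -84 + sqrt(8 + J) (W(J) = sqrt(J + 8) - 1*84 = sqrt(8 + J) - 84 = -84 + sqrt(8 + J))
W(18) - (-82 - 217) = (-84 + sqrt(8 + 18)) - (-82 - 217) = (-84 + sqrt(26)) - 1*(-299) = (-84 + sqrt(26)) + 299 = 215 + sqrt(26)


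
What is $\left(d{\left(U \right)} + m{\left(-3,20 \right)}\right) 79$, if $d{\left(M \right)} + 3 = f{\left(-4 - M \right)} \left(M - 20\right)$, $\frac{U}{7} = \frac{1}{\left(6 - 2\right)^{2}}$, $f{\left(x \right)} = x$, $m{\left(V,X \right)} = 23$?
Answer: $\frac{2160097}{256} \approx 8437.9$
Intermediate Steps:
$U = \frac{7}{16}$ ($U = \frac{7}{\left(6 - 2\right)^{2}} = \frac{7}{4^{2}} = \frac{7}{16} \approx 0.4375$)
$d{\left(M \right)} = -3 + \left(-20 + M\right) \left(-4 - M\right)$ ($d{\left(M \right)} = -3 + \left(-4 - M\right) \left(M - 20\right) = -3 + \left(-4 - M\right) \left(-20 + M\right) = -3 + \left(-20 + M\right) \left(-4 - M\right)$)
$\left(d{\left(U \right)} + m{\left(-3,20 \right)}\right) 79 = \left(\left(77 - \left(\frac{7}{16}\right)^{2} + 16 \cdot \frac{7}{16}\right) + 23\right) 79 = \left(\left(77 - \frac{49}{256} + 7\right) + 23\right) 79 = \left(\frac{21455}{256} + 23\right) 79 = \frac{27343}{256} \cdot 79 = \frac{2160097}{256}$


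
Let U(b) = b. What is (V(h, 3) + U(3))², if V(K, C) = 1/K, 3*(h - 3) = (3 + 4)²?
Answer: 31329/3364 ≈ 9.3130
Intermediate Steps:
h = 58/3 (h = 3 + (3 + 4)²/3 = 3 + (⅓)*7² = 3 + (⅓)*49 = 3 + 49/3 = 58/3 ≈ 19.333)
(V(h, 3) + U(3))² = (1/(58/3) + 3)² = (3/58 + 3)² = (177/58)² = 31329/3364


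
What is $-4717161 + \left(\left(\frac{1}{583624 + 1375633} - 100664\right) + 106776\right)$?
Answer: $- \frac{9230155730592}{1959257} \approx -4.711 \cdot 10^{6}$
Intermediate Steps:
$-4717161 + \left(\left(\frac{1}{583624 + 1375633} - 100664\right) + 106776\right) = -4717161 + \left(\left(\frac{1}{1959257} + \left(-446821 + 346157\right)\right) + 106776\right) = -4717161 + \left(\left(\frac{1}{1959257} - 100664\right) + 106776\right) = -4717161 + \left(- \frac{197226646647}{1959257} + 106776\right) = -4717161 + \frac{11974978785}{1959257} = - \frac{9230155730592}{1959257}$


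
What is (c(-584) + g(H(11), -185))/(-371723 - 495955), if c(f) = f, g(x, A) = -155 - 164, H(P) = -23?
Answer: 43/41318 ≈ 0.0010407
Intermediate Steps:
g(x, A) = -319
(c(-584) + g(H(11), -185))/(-371723 - 495955) = (-584 - 319)/(-371723 - 495955) = -903/(-867678) = -903*(-1/867678) = 43/41318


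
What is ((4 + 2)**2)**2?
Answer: 1296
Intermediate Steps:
((4 + 2)**2)**2 = (6**2)**2 = 36**2 = 1296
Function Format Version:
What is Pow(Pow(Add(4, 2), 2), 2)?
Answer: 1296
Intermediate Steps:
Pow(Pow(Add(4, 2), 2), 2) = Pow(Pow(6, 2), 2) = Pow(36, 2) = 1296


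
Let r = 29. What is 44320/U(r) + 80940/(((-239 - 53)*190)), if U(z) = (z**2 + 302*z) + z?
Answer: 1104989/351422 ≈ 3.1443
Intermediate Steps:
U(z) = z**2 + 303*z
44320/U(r) + 80940/(((-239 - 53)*190)) = 44320/((29*(303 + 29))) + 80940/(((-239 - 53)*190)) = 44320/((29*332)) + 80940/((-292*190)) = 44320/9628 + 80940/(-55480) = 44320*(1/9628) + 80940*(-1/55480) = 11080/2407 - 213/146 = 1104989/351422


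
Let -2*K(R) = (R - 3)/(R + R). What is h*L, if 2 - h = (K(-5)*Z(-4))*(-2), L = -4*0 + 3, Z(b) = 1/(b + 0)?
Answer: 33/5 ≈ 6.6000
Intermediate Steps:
K(R) = -(-3 + R)/(4*R) (K(R) = -(R - 3)/(2*(R + R)) = -(-3 + R)/(2*(2*R)) = -(-3 + R)*1/(2*R)/2 = -(-3 + R)/(4*R))
Z(b) = 1/b
L = 3 (L = 0 + 3 = 3)
h = 11/5 (h = 2 - ((¼)*(3 - 1*(-5))/(-5))/(-4)*(-2) = 2 - ((¼)*(-⅕)*(3 + 5))*(-¼)*(-2) = 2 - ((¼)*(-⅕)*8)*(-¼)*(-2) = 2 - (-⅖*(-¼))*(-2) = 2 - (-2)/10 = 2 - 1*(-⅕) = 2 + ⅕ = 11/5 ≈ 2.2000)
h*L = (11/5)*3 = 33/5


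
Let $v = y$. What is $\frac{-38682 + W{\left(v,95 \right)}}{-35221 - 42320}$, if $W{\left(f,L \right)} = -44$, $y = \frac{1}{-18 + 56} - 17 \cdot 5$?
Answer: $\frac{38726}{77541} \approx 0.49943$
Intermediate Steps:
$y = - \frac{3229}{38}$ ($y = \frac{1}{38} - 85 = - \frac{3229}{38} \approx -84.974$)
$v = - \frac{3229}{38} \approx -84.974$
$\frac{-38682 + W{\left(v,95 \right)}}{-35221 - 42320} = \frac{-38682 - 44}{-35221 - 42320} = - \frac{38726}{-77541} = \left(-38726\right) \left(- \frac{1}{77541}\right) = \frac{38726}{77541}$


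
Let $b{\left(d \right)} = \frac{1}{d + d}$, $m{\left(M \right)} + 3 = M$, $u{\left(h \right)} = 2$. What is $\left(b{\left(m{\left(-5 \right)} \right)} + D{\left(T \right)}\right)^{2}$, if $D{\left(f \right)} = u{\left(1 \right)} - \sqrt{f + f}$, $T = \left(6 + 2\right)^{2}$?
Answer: $\frac{33729}{256} - 31 \sqrt{2} \approx 87.913$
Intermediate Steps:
$m{\left(M \right)} = -3 + M$
$b{\left(d \right)} = \frac{1}{2 d}$
$T = 64$ ($T = 8^{2} = 64$)
$D{\left(f \right)} = 2 - \sqrt{2} \sqrt{f}$ ($D{\left(f \right)} = 2 - \sqrt{f + f} = 2 - \sqrt{2 f} = 2 - \sqrt{2} \sqrt{f}$)
$\left(b{\left(m{\left(-5 \right)} \right)} + D{\left(T \right)}\right)^{2} = \left(\frac{1}{2 \left(-3 - 5\right)} + \left(2 - \sqrt{2} \sqrt{64}\right)\right)^{2} = \left(\frac{1}{2 \left(-8\right)} + \left(2 - \sqrt{2} \cdot 8\right)\right)^{2} = \left(\frac{1}{2} \left(- \frac{1}{8}\right) + \left(2 - 8 \sqrt{2}\right)\right)^{2} = \left(- \frac{1}{16} + \left(2 - 8 \sqrt{2}\right)\right)^{2} = \left(\frac{31}{16} - 8 \sqrt{2}\right)^{2}$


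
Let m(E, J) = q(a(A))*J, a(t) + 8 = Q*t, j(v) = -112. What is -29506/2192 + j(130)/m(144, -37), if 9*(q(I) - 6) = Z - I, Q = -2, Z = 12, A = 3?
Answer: -2660257/202760 ≈ -13.120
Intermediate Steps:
a(t) = -8 - 2*t
q(I) = 22/3 - I/9 (q(I) = 6 + (12 - I)/9 = 6 + (4/3 - I/9) = 22/3 - I/9)
m(E, J) = 80*J/9 (m(E, J) = (22/3 - (-8 - 2*3)/9)*J = (22/3 - (-8 - 6)/9)*J = (22/3 - 1/9*(-14))*J = (22/3 + 14/9)*J = 80*J/9)
-29506/2192 + j(130)/m(144, -37) = -29506/2192 - 112/((80/9)*(-37)) = -29506*1/2192 - 112/(-2960/9) = -14753/1096 - 112*(-9/2960) = -14753/1096 + 63/185 = -2660257/202760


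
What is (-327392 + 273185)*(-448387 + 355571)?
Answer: 5031276912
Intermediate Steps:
(-327392 + 273185)*(-448387 + 355571) = -54207*(-92816) = 5031276912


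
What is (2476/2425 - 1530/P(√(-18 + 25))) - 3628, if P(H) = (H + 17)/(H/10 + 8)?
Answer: -994102131/227950 + 3213*√7/94 ≈ -4270.6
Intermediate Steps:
P(H) = (17 + H)/(8 + H/10) (P(H) = (17 + H)/(H*(⅒) + 8) = (17 + H)/(H/10 + 8) = (17 + H)/(8 + H/10))
(2476/2425 - 1530/P(√(-18 + 25))) - 3628 = (2476/2425 - 1530*(80 + √(-18 + 25))/(10*(17 + √(-18 + 25)))) - 3628 = (2476*(1/2425) - 1530*(80 + √7)/(10*(17 + √7))) - 3628 = (2476/2425 - 153*(80 + √7)/(17 + √7)) - 3628 = -8795424/2425 - 153*(80 + √7)/(17 + √7)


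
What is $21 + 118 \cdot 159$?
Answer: $18783$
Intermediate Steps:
$21 + 118 \cdot 159 = 21 + 18762 = 18783$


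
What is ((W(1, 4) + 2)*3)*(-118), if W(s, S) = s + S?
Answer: -2478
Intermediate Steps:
W(s, S) = S + s
((W(1, 4) + 2)*3)*(-118) = (((4 + 1) + 2)*3)*(-118) = ((5 + 2)*3)*(-118) = (7*3)*(-118) = 21*(-118) = -2478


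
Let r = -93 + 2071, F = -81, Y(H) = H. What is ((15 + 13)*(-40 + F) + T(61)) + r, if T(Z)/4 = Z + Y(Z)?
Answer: -922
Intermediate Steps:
T(Z) = 8*Z (T(Z) = 4*(Z + Z) = 4*(2*Z) = 8*Z)
r = 1978
((15 + 13)*(-40 + F) + T(61)) + r = ((15 + 13)*(-40 - 81) + 8*61) + 1978 = (28*(-121) + 488) + 1978 = (-3388 + 488) + 1978 = -2900 + 1978 = -922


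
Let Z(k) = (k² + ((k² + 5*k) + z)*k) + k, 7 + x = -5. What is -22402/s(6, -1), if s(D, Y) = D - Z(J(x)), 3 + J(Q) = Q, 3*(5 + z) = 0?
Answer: -22402/1971 ≈ -11.366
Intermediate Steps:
z = -5 (z = -5 + (⅓)*0 = -5 + 0 = -5)
x = -12 (x = -7 - 5 = -12)
J(Q) = -3 + Q
Z(k) = k + k² + k*(-5 + k² + 5*k) (Z(k) = (k² + ((k² + 5*k) - 5)*k) + k = (k² + (-5 + k² + 5*k)*k) + k = (k² + k*(-5 + k² + 5*k)) + k = k + k² + k*(-5 + k² + 5*k))
s(D, Y) = 1965 + D (s(D, Y) = D - (-3 - 12)*(-4 + (-3 - 12)² + 6*(-3 - 12)) = D - (-15)*(-4 + (-15)² + 6*(-15)) = D - (-15)*(-4 + 225 - 90) = D - (-15)*131 = D - 1*(-1965) = D + 1965 = 1965 + D)
-22402/s(6, -1) = -22402/(1965 + 6) = -22402/1971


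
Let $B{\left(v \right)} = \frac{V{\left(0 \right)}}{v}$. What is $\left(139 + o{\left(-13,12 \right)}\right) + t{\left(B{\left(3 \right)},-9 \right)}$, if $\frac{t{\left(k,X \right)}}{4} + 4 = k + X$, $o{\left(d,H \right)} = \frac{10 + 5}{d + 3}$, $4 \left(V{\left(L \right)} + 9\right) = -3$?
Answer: $\frac{145}{2} \approx 72.5$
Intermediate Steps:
$V{\left(L \right)} = - \frac{39}{4}$ ($V{\left(L \right)} = -9 + \frac{1}{4} \left(-3\right) = -9 - \frac{3}{4} = - \frac{39}{4}$)
$o{\left(d,H \right)} = \frac{15}{3 + d}$
$B{\left(v \right)} = - \frac{39}{4 v}$
$t{\left(k,X \right)} = -16 + 4 X + 4 k$ ($t{\left(k,X \right)} = -16 + 4 \left(k + X\right) = -16 + 4 \left(X + k\right) = -16 + \left(4 X + 4 k\right) = -16 + 4 X + 4 k$)
$\left(139 + o{\left(-13,12 \right)}\right) + t{\left(B{\left(3 \right)},-9 \right)} = \left(139 + \frac{15}{3 - 13}\right) + \left(-16 + 4 \left(-9\right) + 4 \left(- \frac{39}{4 \cdot 3}\right)\right) = \left(139 + \frac{15}{-10}\right) - \left(52 - \left(-39\right) \frac{1}{3}\right) = \left(139 + 15 \left(- \frac{1}{10}\right)\right) - 65 = \left(139 - \frac{3}{2}\right) - 65 = \frac{275}{2} - 65 = \frac{145}{2}$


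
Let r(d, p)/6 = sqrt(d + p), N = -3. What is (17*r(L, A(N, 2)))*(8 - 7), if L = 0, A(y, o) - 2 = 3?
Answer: 102*sqrt(5) ≈ 228.08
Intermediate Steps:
A(y, o) = 5 (A(y, o) = 2 + 3 = 5)
r(d, p) = 6*sqrt(d + p)
(17*r(L, A(N, 2)))*(8 - 7) = (17*(6*sqrt(0 + 5)))*(8 - 7) = (17*(6*sqrt(5)))*1 = (102*sqrt(5))*1 = 102*sqrt(5)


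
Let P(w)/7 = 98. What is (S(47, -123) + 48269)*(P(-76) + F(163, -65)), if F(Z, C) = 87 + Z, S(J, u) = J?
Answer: 45223776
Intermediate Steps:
P(w) = 686 (P(w) = 7*98 = 686)
(S(47, -123) + 48269)*(P(-76) + F(163, -65)) = (47 + 48269)*(686 + (87 + 163)) = 48316*(686 + 250) = 48316*936 = 45223776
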